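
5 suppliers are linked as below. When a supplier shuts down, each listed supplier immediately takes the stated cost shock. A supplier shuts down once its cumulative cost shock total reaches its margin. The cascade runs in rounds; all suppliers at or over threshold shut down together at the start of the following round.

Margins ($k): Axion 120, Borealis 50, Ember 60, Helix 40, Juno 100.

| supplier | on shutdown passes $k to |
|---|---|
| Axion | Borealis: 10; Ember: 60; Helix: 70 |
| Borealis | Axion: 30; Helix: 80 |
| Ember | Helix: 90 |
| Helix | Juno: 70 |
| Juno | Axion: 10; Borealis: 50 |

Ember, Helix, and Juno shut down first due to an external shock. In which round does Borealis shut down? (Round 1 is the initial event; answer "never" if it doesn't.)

Round 1 — Ember, Helix, Juno shut down (initial).
  Axion: +10 → 10 < 120
  Borealis: +50 → 50 ≥ 50
Round 2 — Borealis shuts down.
  Axion: +30 → 40 < 120
No further shutdowns.

2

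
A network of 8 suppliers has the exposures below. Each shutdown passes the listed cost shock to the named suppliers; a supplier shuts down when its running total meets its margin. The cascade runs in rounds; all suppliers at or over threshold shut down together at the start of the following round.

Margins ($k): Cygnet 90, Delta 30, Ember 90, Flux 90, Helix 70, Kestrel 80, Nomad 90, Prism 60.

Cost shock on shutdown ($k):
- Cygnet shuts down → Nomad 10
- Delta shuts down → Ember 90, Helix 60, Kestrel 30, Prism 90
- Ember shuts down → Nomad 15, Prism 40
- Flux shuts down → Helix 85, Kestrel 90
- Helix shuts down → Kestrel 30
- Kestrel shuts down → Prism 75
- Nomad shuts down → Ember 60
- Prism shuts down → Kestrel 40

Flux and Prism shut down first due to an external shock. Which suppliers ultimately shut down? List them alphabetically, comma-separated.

Flux, Helix, Kestrel, Prism

Round 1 — Flux, Prism shut down (initial).
  Helix: +85 → 85 ≥ 70
  Kestrel: +90+40 → 130 ≥ 80
Round 2 — Helix, Kestrel shut down.
No further shutdowns.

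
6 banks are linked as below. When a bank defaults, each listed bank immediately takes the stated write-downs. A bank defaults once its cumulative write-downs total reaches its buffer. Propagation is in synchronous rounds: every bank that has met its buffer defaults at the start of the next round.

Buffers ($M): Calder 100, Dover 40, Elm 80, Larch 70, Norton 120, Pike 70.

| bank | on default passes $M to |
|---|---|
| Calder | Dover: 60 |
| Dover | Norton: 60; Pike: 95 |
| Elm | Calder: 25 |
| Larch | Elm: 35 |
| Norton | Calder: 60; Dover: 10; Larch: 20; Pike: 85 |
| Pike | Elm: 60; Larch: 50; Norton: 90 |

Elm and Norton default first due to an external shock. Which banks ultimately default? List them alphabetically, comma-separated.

Round 1 — Elm, Norton default (initial).
  Calder: +25+60 → 85 < 100
  Dover: +10 → 10 < 40
  Larch: +20 → 20 < 70
  Pike: +85 → 85 ≥ 70
Round 2 — Pike defaults.
  Larch: +50 → 70 ≥ 70
Round 3 — Larch defaults.
No further defaults.

Elm, Larch, Norton, Pike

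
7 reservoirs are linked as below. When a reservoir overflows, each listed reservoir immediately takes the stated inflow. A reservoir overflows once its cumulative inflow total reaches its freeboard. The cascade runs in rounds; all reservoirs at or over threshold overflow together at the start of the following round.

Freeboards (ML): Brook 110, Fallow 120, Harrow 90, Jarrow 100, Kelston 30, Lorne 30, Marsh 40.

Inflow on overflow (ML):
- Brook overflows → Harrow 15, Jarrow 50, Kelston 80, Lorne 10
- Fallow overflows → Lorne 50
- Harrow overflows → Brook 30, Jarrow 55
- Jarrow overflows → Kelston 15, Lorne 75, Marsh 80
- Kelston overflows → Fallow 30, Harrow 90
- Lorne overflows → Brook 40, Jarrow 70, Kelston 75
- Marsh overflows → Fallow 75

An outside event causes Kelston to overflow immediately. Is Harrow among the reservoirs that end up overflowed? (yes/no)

yes

Round 1 — Kelston overflows (initial).
  Fallow: +30 → 30 < 120
  Harrow: +90 → 90 ≥ 90
Round 2 — Harrow overflows.
  Brook: +30 → 30 < 110
  Jarrow: +55 → 55 < 100
No further overflows.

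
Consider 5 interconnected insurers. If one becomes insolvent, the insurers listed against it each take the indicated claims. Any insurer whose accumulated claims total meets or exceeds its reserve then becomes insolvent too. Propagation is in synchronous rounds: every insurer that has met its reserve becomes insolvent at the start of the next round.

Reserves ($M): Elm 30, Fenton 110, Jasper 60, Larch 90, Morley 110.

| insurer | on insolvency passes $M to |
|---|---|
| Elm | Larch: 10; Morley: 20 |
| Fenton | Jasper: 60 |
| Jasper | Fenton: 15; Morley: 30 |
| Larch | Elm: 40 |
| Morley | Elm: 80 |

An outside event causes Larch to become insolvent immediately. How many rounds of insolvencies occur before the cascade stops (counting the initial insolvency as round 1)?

Round 1 — Larch becomes insolvent (initial).
  Elm: +40 → 40 ≥ 30
Round 2 — Elm becomes insolvent.
  Morley: +20 → 20 < 110
No further insolvencies.

2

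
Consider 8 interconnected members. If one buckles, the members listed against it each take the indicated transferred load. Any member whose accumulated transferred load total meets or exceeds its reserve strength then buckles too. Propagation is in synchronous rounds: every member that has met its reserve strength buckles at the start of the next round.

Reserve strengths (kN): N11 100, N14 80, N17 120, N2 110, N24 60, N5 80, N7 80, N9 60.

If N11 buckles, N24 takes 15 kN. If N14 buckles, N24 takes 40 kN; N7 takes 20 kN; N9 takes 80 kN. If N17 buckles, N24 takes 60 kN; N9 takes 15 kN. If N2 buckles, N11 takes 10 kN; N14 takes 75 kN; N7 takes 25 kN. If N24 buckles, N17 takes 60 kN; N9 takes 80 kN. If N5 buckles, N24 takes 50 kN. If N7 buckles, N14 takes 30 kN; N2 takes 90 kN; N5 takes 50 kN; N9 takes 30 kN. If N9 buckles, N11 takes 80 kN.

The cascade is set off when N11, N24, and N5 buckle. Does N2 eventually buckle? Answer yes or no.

no

Round 1 — N11, N24, N5 buckle (initial).
  N17: +60 → 60 < 120
  N9: +80 → 80 ≥ 60
Round 2 — N9 buckles.
No further bucklings.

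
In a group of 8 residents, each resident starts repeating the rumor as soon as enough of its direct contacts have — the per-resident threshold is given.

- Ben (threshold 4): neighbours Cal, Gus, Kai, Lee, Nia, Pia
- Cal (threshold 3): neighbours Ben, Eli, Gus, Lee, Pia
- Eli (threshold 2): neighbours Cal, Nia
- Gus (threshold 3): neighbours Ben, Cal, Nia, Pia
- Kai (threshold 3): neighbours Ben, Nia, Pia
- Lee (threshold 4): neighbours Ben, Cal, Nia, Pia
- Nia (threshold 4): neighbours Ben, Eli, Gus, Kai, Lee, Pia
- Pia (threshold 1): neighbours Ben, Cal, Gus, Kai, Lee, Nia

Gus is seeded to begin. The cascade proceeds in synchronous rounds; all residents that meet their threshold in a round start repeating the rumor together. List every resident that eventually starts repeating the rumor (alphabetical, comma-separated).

Gus, Pia

Round 1 — Gus starts repeating the rumor (initial).
Round 2 — checking thresholds:
  Ben: 1 of 6 neighbours < 4, below threshold.
  Cal: 1 of 5 neighbours < 3, below threshold.
  Nia: 1 of 6 neighbours < 4, below threshold.
  Pia: 1 of 6 neighbours ≥ 1, starts repeating the rumor.
Round 3 — no new spreads; cascade stops.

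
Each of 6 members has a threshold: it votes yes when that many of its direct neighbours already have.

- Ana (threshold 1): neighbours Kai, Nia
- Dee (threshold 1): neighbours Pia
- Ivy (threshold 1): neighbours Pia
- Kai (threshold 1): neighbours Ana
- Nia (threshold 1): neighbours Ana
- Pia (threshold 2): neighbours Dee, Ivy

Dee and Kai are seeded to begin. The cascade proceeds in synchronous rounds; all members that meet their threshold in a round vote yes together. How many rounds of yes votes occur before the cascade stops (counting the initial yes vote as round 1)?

3

Round 1 — Dee, Kai vote yes (initial).
Round 2 — checking thresholds:
  Ana: 1 of 2 neighbours ≥ 1, votes yes.
  Pia: 1 of 2 neighbours < 2, not yet.
Round 3 — checking thresholds:
  Nia: 1 of 1 neighbours ≥ 1, votes yes.
  Pia: 1 of 2 neighbours < 2, not yet.
Round 4 — no new yes votes; cascade stops.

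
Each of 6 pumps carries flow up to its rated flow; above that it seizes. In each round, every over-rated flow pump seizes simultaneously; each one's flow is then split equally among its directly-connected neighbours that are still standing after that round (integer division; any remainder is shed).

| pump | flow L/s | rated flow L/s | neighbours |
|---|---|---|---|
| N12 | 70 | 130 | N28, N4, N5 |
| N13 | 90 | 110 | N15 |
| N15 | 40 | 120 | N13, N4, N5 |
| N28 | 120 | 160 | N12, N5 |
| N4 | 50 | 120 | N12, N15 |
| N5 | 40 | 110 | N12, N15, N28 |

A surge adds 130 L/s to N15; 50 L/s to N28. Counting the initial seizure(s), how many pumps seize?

6

Round 1 — N15 at 170 > 120; N28 at 170 > 160. N15, N28 seize.
  N15 sheds 170 L/s to N13, N4, N5: 56 each (2 lost).
    N13: 90+56 = 146 > 110
    N4: 50+56 = 106 ≤ 120
    N5: 40+56 = 96 ≤ 110
  N28 sheds 170 L/s to N12, N5: 85 each.
    N12: 70+85 = 155 > 130
    N5: 96+85 = 181 > 110
Round 2 — N12, N13, N5 seize.
  N12 sheds 155 L/s to N4: 155 each.
    N4: 106+155 = 261 > 120
  N13 sheds 146 L/s: no online neighbours, lost.
  N5 sheds 181 L/s: no online neighbours, lost.
Round 3 — N4 seizes.
  N4 sheds 261 L/s: no online neighbours, lost.
No further seizures.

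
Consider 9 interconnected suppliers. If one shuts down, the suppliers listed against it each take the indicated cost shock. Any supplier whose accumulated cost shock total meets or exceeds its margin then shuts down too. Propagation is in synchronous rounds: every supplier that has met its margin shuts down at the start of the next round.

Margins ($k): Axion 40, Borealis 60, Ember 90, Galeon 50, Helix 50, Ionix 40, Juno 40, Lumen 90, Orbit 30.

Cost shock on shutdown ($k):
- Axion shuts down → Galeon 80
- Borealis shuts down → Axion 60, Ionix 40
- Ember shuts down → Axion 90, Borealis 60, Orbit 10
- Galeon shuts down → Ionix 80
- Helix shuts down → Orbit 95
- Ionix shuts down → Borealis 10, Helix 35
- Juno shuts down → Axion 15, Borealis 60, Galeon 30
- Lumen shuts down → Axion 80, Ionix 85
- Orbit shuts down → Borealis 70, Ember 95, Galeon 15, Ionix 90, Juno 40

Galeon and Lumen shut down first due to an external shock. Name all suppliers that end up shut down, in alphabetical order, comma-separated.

Round 1 — Galeon, Lumen shut down (initial).
  Axion: +80 → 80 ≥ 40
  Ionix: +80+85 → 165 ≥ 40
Round 2 — Axion, Ionix shut down.
  Borealis: +10 → 10 < 60
  Helix: +35 → 35 < 50
No further shutdowns.

Axion, Galeon, Ionix, Lumen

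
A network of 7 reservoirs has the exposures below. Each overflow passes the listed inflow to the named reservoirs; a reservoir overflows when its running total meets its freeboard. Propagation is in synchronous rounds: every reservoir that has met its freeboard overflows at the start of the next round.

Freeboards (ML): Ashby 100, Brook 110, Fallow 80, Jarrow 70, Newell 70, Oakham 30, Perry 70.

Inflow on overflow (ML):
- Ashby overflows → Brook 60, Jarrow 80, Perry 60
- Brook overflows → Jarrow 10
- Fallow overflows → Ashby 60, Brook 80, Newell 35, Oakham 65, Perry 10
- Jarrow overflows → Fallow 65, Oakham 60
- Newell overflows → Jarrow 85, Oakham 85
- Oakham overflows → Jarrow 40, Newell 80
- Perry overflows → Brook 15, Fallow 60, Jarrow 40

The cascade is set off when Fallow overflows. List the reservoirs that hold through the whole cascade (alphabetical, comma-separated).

Round 1 — Fallow overflows (initial).
  Ashby: +60 → 60 < 100
  Brook: +80 → 80 < 110
  Newell: +35 → 35 < 70
  Oakham: +65 → 65 ≥ 30
  Perry: +10 → 10 < 70
Round 2 — Oakham overflows.
  Jarrow: +40 → 40 < 70
  Newell: +80 → 115 ≥ 70
Round 3 — Newell overflows.
  Jarrow: +85 → 125 ≥ 70
Round 4 — Jarrow overflows.
No further overflows.

Ashby, Brook, Perry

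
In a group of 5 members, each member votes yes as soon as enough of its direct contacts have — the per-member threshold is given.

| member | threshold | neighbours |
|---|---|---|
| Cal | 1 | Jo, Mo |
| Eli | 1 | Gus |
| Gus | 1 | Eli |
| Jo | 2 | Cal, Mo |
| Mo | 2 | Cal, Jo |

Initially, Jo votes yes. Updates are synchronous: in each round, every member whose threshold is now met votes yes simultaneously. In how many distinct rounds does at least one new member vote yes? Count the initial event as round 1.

3

Round 1 — Jo votes yes (initial).
Round 2 — checking thresholds:
  Cal: 1 of 2 neighbours ≥ 1, votes yes.
  Mo: 1 of 2 neighbours < 2, holds.
Round 3 — checking thresholds:
  Mo: 2 of 2 neighbours ≥ 2, votes yes.
Round 4 — no new yes votes; cascade stops.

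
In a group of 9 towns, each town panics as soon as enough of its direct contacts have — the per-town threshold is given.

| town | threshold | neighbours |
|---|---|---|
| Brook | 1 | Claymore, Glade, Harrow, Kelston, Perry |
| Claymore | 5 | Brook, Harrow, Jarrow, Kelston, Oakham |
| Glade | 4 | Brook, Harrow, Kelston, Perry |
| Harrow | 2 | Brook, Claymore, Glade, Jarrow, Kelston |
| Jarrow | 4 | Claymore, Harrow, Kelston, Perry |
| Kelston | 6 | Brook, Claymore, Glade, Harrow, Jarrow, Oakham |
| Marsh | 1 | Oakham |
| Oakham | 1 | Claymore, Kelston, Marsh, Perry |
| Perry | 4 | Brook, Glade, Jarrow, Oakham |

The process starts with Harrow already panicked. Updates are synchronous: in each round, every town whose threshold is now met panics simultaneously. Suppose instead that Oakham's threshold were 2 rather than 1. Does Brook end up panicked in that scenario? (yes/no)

yes

With Oakham's threshold at 2:
Round 1 — Harrow panics (initial).
Round 2 — checking thresholds:
  Brook: 1 of 5 neighbours ≥ 1, panics.
  Claymore: 1 of 5 neighbours < 5, holds.
  Glade: 1 of 4 neighbours < 4, holds.
  Jarrow: 1 of 4 neighbours < 4, holds.
  Kelston: 1 of 6 neighbours < 6, holds.
Round 3 — no new panics; cascade stops.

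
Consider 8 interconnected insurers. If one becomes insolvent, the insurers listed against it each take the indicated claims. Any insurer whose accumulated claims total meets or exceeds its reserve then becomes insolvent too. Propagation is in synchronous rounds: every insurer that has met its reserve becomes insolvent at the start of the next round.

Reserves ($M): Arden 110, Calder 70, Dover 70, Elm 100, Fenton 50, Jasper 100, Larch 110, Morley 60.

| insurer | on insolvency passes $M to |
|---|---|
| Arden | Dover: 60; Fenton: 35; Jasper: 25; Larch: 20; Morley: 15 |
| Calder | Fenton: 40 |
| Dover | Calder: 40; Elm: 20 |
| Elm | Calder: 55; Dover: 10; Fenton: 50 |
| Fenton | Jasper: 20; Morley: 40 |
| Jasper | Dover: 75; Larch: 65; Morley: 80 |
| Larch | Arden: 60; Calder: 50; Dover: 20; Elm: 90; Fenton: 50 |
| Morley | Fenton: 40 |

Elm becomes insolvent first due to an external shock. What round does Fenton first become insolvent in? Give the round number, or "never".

Round 1 — Elm becomes insolvent (initial).
  Calder: +55 → 55 < 70
  Dover: +10 → 10 < 70
  Fenton: +50 → 50 ≥ 50
Round 2 — Fenton becomes insolvent.
  Jasper: +20 → 20 < 100
  Morley: +40 → 40 < 60
No further insolvencies.

2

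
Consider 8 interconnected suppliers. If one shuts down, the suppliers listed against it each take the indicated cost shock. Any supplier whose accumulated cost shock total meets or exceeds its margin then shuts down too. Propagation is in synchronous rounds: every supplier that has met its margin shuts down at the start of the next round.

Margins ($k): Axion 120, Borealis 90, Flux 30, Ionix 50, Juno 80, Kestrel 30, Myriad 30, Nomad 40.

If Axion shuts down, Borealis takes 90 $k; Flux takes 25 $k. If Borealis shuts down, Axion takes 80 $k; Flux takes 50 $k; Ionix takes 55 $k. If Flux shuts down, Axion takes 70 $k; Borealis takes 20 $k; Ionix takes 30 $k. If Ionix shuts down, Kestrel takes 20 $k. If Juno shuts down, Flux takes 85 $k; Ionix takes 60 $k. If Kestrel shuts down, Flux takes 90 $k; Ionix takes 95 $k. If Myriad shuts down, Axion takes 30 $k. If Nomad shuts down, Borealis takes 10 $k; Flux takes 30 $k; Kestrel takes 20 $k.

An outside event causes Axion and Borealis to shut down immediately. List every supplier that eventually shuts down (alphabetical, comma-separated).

Round 1 — Axion, Borealis shut down (initial).
  Flux: +25+50 → 75 ≥ 30
  Ionix: +55 → 55 ≥ 50
Round 2 — Flux, Ionix shut down.
  Kestrel: +20 → 20 < 30
No further shutdowns.

Axion, Borealis, Flux, Ionix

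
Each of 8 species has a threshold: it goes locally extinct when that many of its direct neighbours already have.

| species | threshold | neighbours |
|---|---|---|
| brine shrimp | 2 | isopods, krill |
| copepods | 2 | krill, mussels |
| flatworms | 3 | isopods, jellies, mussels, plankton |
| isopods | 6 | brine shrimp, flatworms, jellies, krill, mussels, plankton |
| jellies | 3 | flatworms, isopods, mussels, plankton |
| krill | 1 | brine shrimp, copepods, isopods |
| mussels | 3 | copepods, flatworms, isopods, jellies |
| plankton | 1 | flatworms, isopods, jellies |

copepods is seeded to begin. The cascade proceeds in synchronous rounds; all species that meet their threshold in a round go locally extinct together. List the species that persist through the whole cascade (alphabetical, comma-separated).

brine shrimp, flatworms, isopods, jellies, mussels, plankton

Round 1 — copepods goes locally extinct (initial).
Round 2 — checking thresholds:
  krill: 1 of 3 neighbours ≥ 1, goes locally extinct.
  mussels: 1 of 4 neighbours < 3, holds.
Round 3 — no new extinctions; cascade stops.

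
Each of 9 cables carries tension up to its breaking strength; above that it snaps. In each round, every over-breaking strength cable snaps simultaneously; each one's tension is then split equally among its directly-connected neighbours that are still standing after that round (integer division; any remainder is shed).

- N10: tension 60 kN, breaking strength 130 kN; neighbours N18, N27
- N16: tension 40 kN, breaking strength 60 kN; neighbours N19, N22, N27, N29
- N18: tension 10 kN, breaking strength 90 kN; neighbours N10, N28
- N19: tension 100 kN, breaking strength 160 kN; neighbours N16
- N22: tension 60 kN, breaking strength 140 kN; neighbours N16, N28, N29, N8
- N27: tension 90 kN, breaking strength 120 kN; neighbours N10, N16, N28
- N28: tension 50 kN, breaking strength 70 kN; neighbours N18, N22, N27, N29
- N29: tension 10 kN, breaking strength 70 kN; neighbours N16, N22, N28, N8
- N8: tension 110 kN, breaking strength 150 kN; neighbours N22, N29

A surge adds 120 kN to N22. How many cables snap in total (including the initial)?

8

Round 1 — N22 at 180 > 140. N22 snaps.
  N22 sheds 180 kN to N16, N28, N29, N8: 45 each.
    N16: 40+45 = 85 > 60
    N28: 50+45 = 95 > 70
    N29: 10+45 = 55 ≤ 70
    N8: 110+45 = 155 > 150
Round 2 — N16, N28, N8 snap.
  N16 sheds 85 kN to N19, N27, N29: 28 each (1 lost).
    N19: 100+28 = 128 ≤ 160
    N27: 90+28 = 118 ≤ 120
    N29: 55+28 = 83 > 70
  N28 sheds 95 kN to N18, N27, N29: 31 each (2 lost).
    N18: 10+31 = 41 ≤ 90
    N27: 118+31 = 149 > 120
    N29: 83+31 = 114 > 70
  N8 sheds 155 kN to N29: 155 each.
    N29: 114+155 = 269 > 70
Round 3 — N27, N29 snap.
  N27 sheds 149 kN to N10: 149 each.
    N10: 60+149 = 209 > 130
  N29 sheds 269 kN: no online neighbours, lost.
Round 4 — N10 snaps.
  N10 sheds 209 kN to N18: 209 each.
    N18: 41+209 = 250 > 90
Round 5 — N18 snaps.
  N18 sheds 250 kN: no online neighbours, lost.
No further breaks.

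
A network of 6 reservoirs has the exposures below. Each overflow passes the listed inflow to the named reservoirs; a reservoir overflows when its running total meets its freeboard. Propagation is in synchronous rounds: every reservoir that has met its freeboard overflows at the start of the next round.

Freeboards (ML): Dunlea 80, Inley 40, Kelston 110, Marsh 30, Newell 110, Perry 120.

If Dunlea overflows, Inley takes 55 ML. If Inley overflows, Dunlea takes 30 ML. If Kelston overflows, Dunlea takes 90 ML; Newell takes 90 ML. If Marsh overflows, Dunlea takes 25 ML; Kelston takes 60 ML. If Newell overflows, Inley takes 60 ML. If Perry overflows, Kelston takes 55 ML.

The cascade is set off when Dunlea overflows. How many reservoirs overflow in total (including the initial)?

Round 1 — Dunlea overflows (initial).
  Inley: +55 → 55 ≥ 40
Round 2 — Inley overflows.
No further overflows.

2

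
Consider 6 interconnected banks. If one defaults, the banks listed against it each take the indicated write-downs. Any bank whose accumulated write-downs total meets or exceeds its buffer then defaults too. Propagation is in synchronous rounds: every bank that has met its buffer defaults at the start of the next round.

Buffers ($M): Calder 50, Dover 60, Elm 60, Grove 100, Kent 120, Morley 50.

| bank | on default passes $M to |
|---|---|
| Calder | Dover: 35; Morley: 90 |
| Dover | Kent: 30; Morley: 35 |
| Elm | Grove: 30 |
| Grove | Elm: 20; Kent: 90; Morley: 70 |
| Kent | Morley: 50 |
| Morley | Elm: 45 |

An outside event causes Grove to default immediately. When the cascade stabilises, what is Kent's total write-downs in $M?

90

Round 1 — Grove defaults (initial).
  Elm: +20 → 20 < 60
  Kent: +90 → 90 < 120
  Morley: +70 → 70 ≥ 50
Round 2 — Morley defaults.
  Elm: +45 → 65 ≥ 60
Round 3 — Elm defaults.
No further defaults.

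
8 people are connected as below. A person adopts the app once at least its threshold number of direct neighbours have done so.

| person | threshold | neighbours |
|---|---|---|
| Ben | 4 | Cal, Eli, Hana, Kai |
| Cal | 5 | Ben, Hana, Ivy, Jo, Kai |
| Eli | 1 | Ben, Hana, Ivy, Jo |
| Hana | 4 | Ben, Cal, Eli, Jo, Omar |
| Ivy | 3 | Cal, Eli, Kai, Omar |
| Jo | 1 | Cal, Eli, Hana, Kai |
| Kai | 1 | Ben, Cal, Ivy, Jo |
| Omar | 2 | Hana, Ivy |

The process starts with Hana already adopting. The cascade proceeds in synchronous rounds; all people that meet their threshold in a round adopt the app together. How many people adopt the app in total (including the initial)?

Round 1 — Hana adopts the app (initial).
Round 2 — checking thresholds:
  Ben: 1 of 4 neighbours < 4, not yet.
  Cal: 1 of 5 neighbours < 5, not yet.
  Eli: 1 of 4 neighbours ≥ 1, adopts the app.
  Jo: 1 of 4 neighbours ≥ 1, adopts the app.
  Omar: 1 of 2 neighbours < 2, not yet.
Round 3 — checking thresholds:
  Ben: 2 of 4 neighbours < 4, not yet.
  Cal: 2 of 5 neighbours < 5, not yet.
  Ivy: 1 of 4 neighbours < 3, not yet.
  Kai: 1 of 4 neighbours ≥ 1, adopts the app.
  Omar: 1 of 2 neighbours < 2, not yet.
Round 4 — no new adoptions; cascade stops.

4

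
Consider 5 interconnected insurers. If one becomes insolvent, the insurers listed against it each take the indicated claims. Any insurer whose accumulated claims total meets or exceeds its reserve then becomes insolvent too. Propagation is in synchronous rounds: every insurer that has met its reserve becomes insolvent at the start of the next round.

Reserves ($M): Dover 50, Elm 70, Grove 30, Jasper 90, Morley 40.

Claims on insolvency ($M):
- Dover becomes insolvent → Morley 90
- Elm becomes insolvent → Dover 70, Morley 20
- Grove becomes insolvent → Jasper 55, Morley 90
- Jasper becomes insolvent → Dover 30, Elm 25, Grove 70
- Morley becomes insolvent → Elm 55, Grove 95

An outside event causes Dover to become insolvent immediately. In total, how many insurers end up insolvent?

Round 1 — Dover becomes insolvent (initial).
  Morley: +90 → 90 ≥ 40
Round 2 — Morley becomes insolvent.
  Elm: +55 → 55 < 70
  Grove: +95 → 95 ≥ 30
Round 3 — Grove becomes insolvent.
  Jasper: +55 → 55 < 90
No further insolvencies.

3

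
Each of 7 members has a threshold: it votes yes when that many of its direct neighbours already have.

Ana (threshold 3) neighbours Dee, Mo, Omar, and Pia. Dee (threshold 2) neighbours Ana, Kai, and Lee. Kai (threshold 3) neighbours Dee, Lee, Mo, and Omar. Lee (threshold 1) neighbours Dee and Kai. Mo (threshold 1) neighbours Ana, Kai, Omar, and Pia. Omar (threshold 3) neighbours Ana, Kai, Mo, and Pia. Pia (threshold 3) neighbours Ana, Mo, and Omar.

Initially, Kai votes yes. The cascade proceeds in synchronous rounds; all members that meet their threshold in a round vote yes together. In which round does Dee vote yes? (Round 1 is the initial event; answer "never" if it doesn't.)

Round 1 — Kai votes yes (initial).
Round 2 — checking thresholds:
  Dee: 1 of 3 neighbours < 2, below threshold.
  Lee: 1 of 2 neighbours ≥ 1, votes yes.
  Mo: 1 of 4 neighbours ≥ 1, votes yes.
  Omar: 1 of 4 neighbours < 3, below threshold.
Round 3 — checking thresholds:
  Ana: 1 of 4 neighbours < 3, below threshold.
  Dee: 2 of 3 neighbours ≥ 2, votes yes.
  Omar: 2 of 4 neighbours < 3, below threshold.
  Pia: 1 of 3 neighbours < 3, below threshold.
Round 4 — no new yes votes; cascade stops.

3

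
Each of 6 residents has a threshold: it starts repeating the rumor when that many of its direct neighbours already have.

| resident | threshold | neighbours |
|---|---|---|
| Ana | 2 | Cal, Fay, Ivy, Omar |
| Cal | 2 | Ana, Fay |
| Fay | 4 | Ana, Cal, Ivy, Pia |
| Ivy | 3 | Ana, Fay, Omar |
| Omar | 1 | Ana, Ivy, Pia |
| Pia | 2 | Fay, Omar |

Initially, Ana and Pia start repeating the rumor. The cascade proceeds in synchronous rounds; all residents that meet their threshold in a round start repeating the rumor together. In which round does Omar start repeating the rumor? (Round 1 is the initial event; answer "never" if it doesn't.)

Round 1 — Ana, Pia start repeating the rumor (initial).
Round 2 — checking thresholds:
  Cal: 1 of 2 neighbours < 2, holds.
  Fay: 2 of 4 neighbours < 4, holds.
  Ivy: 1 of 3 neighbours < 3, holds.
  Omar: 2 of 3 neighbours ≥ 1, starts repeating the rumor.
Round 3 — no new spreads; cascade stops.

2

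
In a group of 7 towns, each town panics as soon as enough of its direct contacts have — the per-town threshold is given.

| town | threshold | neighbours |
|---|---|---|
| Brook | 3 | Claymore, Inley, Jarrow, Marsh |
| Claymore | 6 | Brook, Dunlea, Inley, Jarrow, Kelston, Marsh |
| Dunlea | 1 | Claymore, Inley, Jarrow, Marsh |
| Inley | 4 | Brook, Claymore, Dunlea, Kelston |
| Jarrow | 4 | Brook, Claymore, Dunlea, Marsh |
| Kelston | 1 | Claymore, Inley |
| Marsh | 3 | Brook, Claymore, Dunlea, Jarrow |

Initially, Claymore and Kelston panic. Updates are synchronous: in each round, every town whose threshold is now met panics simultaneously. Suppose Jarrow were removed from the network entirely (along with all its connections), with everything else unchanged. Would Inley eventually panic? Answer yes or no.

no

With Jarrow removed:
Round 1 — Claymore, Kelston panic (initial).
Round 2 — checking thresholds:
  Brook: 1 of 3 neighbours < 3, not yet.
  Dunlea: 1 of 3 neighbours ≥ 1, panics.
  Inley: 2 of 4 neighbours < 4, not yet.
  Marsh: 1 of 3 neighbours < 3, not yet.
Round 3 — no new panics; cascade stops.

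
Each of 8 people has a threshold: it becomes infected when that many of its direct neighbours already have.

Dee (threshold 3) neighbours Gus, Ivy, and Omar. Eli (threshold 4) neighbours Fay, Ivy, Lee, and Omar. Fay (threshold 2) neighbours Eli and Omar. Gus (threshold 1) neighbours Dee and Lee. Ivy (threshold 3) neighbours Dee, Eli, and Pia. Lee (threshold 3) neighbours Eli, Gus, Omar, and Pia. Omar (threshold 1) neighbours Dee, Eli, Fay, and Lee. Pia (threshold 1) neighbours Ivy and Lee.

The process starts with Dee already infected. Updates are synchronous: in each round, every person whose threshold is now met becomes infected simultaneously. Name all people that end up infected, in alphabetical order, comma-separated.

Dee, Gus, Omar

Round 1 — Dee becomes infected (initial).
Round 2 — checking thresholds:
  Gus: 1 of 2 neighbours ≥ 1, becomes infected.
  Ivy: 1 of 3 neighbours < 3, holds.
  Omar: 1 of 4 neighbours ≥ 1, becomes infected.
Round 3 — no new infections; cascade stops.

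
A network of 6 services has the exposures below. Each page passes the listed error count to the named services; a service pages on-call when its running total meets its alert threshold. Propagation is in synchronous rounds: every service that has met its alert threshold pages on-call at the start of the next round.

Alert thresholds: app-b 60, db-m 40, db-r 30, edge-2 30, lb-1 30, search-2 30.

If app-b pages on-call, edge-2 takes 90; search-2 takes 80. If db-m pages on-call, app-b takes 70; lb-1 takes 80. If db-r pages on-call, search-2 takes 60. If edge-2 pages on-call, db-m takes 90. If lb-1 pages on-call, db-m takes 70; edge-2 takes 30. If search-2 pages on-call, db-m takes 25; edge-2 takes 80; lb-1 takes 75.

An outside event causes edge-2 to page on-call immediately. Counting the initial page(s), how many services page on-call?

Round 1 — edge-2 pages on-call (initial).
  db-m: +90 → 90 ≥ 40
Round 2 — db-m pages on-call.
  app-b: +70 → 70 ≥ 60
  lb-1: +80 → 80 ≥ 30
Round 3 — app-b, lb-1 page on-call.
  search-2: +80 → 80 ≥ 30
Round 4 — search-2 pages on-call.
No further pages.

5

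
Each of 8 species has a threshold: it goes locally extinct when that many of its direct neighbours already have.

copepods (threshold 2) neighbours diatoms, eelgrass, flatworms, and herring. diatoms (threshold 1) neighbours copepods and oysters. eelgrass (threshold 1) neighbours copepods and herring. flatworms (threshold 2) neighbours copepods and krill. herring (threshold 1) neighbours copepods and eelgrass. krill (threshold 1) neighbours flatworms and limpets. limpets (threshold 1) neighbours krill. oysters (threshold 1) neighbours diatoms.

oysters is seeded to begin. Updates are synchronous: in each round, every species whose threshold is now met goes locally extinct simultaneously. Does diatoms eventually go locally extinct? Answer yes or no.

yes

Round 1 — oysters goes locally extinct (initial).
Round 2 — checking thresholds:
  diatoms: 1 of 2 neighbours ≥ 1, goes locally extinct.
Round 3 — no new extinctions; cascade stops.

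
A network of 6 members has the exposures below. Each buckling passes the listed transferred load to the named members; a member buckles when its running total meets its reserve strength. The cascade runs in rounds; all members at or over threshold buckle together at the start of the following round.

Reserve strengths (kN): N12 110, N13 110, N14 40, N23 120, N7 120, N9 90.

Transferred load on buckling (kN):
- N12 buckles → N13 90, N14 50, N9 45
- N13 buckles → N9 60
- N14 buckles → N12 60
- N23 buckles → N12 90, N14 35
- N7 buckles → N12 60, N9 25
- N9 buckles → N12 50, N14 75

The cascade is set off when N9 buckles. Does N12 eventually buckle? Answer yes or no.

yes

Round 1 — N9 buckles (initial).
  N12: +50 → 50 < 110
  N14: +75 → 75 ≥ 40
Round 2 — N14 buckles.
  N12: +60 → 110 ≥ 110
Round 3 — N12 buckles.
  N13: +90 → 90 < 110
No further bucklings.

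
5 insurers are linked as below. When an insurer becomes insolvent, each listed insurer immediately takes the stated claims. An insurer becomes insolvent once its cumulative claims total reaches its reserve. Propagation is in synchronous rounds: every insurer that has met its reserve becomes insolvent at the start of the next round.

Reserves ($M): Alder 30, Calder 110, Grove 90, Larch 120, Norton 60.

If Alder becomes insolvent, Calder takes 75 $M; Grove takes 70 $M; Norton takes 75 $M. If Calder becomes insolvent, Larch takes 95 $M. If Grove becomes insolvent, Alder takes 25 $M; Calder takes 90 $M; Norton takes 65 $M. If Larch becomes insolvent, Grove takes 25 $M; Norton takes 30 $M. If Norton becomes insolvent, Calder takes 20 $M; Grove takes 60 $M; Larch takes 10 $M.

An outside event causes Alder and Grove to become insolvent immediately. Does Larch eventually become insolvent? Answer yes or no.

Round 1 — Alder, Grove become insolvent (initial).
  Calder: +75+90 → 165 ≥ 110
  Norton: +75+65 → 140 ≥ 60
Round 2 — Calder, Norton become insolvent.
  Larch: +95+10 → 105 < 120
No further insolvencies.

no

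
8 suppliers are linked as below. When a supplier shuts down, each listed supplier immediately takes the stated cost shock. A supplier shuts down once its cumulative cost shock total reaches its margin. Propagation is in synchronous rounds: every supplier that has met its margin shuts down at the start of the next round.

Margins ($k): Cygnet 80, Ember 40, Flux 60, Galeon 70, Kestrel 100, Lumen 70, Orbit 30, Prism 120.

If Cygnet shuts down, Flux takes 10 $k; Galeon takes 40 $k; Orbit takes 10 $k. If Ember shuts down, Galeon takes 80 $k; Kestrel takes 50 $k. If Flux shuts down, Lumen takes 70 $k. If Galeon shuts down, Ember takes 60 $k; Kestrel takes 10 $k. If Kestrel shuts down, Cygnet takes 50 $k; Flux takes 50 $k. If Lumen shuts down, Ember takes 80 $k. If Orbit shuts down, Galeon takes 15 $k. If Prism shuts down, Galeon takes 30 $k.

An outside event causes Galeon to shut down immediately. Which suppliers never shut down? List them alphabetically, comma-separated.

Round 1 — Galeon shuts down (initial).
  Ember: +60 → 60 ≥ 40
  Kestrel: +10 → 10 < 100
Round 2 — Ember shuts down.
  Kestrel: +50 → 60 < 100
No further shutdowns.

Cygnet, Flux, Kestrel, Lumen, Orbit, Prism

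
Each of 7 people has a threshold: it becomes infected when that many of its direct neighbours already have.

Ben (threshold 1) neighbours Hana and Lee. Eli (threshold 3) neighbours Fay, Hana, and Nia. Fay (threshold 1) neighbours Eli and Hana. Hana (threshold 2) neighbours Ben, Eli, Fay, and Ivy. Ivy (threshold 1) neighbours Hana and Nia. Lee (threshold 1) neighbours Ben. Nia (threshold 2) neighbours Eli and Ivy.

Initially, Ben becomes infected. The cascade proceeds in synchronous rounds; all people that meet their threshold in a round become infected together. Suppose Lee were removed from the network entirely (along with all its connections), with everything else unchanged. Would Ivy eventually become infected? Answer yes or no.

no

With Lee removed:
Round 1 — Ben becomes infected (initial).
Round 2 — no new infections; cascade stops.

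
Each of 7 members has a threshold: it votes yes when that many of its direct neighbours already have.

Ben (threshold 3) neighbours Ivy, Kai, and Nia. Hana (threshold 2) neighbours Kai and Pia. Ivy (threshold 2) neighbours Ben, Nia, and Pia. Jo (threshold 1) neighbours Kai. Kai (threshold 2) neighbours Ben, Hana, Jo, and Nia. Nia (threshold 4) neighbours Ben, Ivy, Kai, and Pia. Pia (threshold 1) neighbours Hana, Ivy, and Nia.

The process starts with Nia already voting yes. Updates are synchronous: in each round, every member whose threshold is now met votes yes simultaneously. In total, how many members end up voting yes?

Round 1 — Nia votes yes (initial).
Round 2 — checking thresholds:
  Ben: 1 of 3 neighbours < 3, not yet.
  Ivy: 1 of 3 neighbours < 2, not yet.
  Kai: 1 of 4 neighbours < 2, not yet.
  Pia: 1 of 3 neighbours ≥ 1, votes yes.
Round 3 — checking thresholds:
  Ben: 1 of 3 neighbours < 3, not yet.
  Hana: 1 of 2 neighbours < 2, not yet.
  Ivy: 2 of 3 neighbours ≥ 2, votes yes.
  Kai: 1 of 4 neighbours < 2, not yet.
Round 4 — no new yes votes; cascade stops.

3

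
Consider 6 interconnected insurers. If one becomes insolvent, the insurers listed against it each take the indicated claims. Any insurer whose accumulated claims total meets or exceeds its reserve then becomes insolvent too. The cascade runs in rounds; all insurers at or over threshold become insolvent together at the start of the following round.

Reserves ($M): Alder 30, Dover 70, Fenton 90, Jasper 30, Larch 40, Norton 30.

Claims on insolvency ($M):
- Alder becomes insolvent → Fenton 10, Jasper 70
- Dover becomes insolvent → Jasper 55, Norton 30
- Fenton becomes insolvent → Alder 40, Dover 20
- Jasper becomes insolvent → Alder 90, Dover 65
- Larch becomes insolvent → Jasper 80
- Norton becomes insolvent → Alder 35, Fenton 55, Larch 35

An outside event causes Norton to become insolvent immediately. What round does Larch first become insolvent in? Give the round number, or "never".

Round 1 — Norton becomes insolvent (initial).
  Alder: +35 → 35 ≥ 30
  Fenton: +55 → 55 < 90
  Larch: +35 → 35 < 40
Round 2 — Alder becomes insolvent.
  Fenton: +10 → 65 < 90
  Jasper: +70 → 70 ≥ 30
Round 3 — Jasper becomes insolvent.
  Dover: +65 → 65 < 70
No further insolvencies.

never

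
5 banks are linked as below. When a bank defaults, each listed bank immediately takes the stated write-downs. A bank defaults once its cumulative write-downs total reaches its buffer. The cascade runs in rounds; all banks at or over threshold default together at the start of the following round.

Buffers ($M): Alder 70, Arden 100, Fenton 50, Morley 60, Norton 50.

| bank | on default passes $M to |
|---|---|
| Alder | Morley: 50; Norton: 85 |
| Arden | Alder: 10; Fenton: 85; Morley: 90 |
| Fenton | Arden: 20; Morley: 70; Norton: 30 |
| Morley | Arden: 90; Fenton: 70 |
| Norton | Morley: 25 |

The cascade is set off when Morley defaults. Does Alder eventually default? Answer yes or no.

no

Round 1 — Morley defaults (initial).
  Arden: +90 → 90 < 100
  Fenton: +70 → 70 ≥ 50
Round 2 — Fenton defaults.
  Arden: +20 → 110 ≥ 100
  Norton: +30 → 30 < 50
Round 3 — Arden defaults.
  Alder: +10 → 10 < 70
No further defaults.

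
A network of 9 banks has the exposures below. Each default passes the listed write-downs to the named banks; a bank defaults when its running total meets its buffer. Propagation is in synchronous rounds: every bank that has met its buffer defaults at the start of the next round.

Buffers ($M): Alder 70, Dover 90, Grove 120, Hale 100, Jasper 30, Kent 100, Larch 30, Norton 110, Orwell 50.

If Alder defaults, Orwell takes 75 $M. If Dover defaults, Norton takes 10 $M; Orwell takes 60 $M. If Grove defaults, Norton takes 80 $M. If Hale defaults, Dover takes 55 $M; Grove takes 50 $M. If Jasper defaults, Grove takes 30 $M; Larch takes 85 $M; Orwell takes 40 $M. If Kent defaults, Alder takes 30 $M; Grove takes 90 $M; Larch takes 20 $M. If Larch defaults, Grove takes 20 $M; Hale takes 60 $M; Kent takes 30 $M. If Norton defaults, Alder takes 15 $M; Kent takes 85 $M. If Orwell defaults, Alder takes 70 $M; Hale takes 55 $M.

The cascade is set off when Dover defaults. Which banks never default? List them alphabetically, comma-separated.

Grove, Hale, Jasper, Kent, Larch, Norton

Round 1 — Dover defaults (initial).
  Norton: +10 → 10 < 110
  Orwell: +60 → 60 ≥ 50
Round 2 — Orwell defaults.
  Alder: +70 → 70 ≥ 70
  Hale: +55 → 55 < 100
Round 3 — Alder defaults.
No further defaults.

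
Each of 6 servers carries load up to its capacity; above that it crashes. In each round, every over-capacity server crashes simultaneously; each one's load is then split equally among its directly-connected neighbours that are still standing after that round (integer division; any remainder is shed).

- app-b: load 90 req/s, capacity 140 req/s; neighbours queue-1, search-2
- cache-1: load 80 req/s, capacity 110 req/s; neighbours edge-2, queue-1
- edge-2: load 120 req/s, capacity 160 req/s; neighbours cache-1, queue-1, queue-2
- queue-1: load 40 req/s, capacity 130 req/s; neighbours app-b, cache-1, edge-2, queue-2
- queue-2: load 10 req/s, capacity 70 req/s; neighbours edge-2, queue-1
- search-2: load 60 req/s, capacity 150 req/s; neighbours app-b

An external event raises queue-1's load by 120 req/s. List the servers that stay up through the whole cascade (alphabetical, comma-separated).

app-b, search-2

Round 1 — queue-1 at 160 > 130. queue-1 crashes.
  queue-1 sheds 160 req/s to app-b, cache-1, edge-2, queue-2: 40 each.
    app-b: 90+40 = 130 ≤ 140
    cache-1: 80+40 = 120 > 110
    edge-2: 120+40 = 160 ≤ 160
    queue-2: 10+40 = 50 ≤ 70
Round 2 — cache-1 crashes.
  cache-1 sheds 120 req/s to edge-2: 120 each.
    edge-2: 160+120 = 280 > 160
Round 3 — edge-2 crashes.
  edge-2 sheds 280 req/s to queue-2: 280 each.
    queue-2: 50+280 = 330 > 70
Round 4 — queue-2 crashes.
  queue-2 sheds 330 req/s: no online neighbours, lost.
No further crashes.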